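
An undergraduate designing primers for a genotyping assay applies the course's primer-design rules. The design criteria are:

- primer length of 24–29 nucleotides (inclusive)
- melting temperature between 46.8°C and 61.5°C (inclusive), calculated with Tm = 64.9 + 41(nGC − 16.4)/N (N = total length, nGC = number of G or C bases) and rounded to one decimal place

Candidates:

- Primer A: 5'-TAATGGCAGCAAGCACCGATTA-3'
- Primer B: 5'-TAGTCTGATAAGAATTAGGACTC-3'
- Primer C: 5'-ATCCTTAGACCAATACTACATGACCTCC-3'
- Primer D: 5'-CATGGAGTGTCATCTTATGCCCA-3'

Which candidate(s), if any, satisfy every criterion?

Primer C only.

Primer A (22 nt, A=8 T=4 G=5 C=5): length 22, outside 24–29 ✗; Tm = 64.9 + 41·(10 − 16.4)/22 = 53.0°C ✓ — fails.
Primer B (23 nt, A=8 T=7 G=5 C=3): length 23, outside 24–29 ✗; Tm = 64.9 + 41·(8 − 16.4)/23 = 49.9°C ✓ — fails.
Primer C (28 nt, A=9 T=7 G=2 C=10): length 28 ✓; Tm = 64.9 + 41·(12 − 16.4)/28 = 58.5°C ✓ — passes.
Primer D (23 nt, A=5 T=7 G=5 C=6): length 23, outside 24–29 ✗; Tm = 64.9 + 41·(11 − 16.4)/23 = 55.3°C ✓ — fails.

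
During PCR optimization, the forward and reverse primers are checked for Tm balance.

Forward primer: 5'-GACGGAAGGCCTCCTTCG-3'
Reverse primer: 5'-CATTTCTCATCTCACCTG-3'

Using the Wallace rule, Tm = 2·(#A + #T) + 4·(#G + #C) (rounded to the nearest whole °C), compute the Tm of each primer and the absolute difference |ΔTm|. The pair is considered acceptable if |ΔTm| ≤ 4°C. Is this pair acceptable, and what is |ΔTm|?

Forward: A=3 T=3 G=6 C=6 → Tm = 2·6 + 4·12 = 60°C.
Reverse: A=3 T=7 G=1 C=7 → Tm = 2·10 + 4·8 = 52°C.
|ΔTm| = |60 − 52| = 8°C, > 4°C.

|ΔTm| = 8°C; the pair is not acceptable.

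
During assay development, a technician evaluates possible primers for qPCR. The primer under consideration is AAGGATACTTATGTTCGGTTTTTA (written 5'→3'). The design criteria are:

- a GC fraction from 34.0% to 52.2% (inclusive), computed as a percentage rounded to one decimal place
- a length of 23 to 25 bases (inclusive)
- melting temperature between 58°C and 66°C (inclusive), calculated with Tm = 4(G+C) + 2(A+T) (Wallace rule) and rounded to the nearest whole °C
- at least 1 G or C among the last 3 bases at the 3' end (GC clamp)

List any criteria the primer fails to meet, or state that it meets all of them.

Base counts: A=6, T=11, G=5, C=2 (length 24).
GC content: GC 7/24 = 29.2%, outside 34.0–52.2% ✗
length: length 24 ✓
Tm: Tm = 2·17 + 4·7 = 62°C ✓
GC clamp: 3' end TTA has 0 G/C, need ≥1 ✗

Fails: GC content, GC clamp.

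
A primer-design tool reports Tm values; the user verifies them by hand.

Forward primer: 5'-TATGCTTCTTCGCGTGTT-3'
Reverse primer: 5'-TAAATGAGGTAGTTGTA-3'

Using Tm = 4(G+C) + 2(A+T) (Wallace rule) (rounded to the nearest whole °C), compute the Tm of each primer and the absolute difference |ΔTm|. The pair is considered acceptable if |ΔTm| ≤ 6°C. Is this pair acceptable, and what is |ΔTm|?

|ΔTm| = 8°C; the pair is not acceptable.

Forward: A=1 T=9 G=4 C=4 → Tm = 2·10 + 4·8 = 52°C.
Reverse: A=6 T=6 G=5 C=0 → Tm = 2·12 + 4·5 = 44°C.
|ΔTm| = |52 − 44| = 8°C, > 6°C.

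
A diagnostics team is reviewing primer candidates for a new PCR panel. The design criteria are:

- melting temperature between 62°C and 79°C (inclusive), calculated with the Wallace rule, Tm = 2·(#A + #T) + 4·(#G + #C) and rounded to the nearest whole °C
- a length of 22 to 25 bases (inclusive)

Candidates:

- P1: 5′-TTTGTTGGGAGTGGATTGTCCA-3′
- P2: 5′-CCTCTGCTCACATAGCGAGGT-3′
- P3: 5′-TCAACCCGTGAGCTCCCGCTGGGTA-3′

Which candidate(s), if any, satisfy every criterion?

P1 (22 nt, A=3 T=9 G=8 C=2): Tm = 2·12 + 4·10 = 64°C ✓; length 22 ✓ — passes.
P2 (21 nt, A=4 T=5 G=5 C=7): Tm = 2·9 + 4·12 = 66°C ✓; length 21, outside 22–25 ✗ — fails.
P3 (25 nt, A=4 T=5 G=7 C=9): Tm = 2·9 + 4·16 = 82°C, outside 62–79°C ✗; length 25 ✓ — fails.

P1 only.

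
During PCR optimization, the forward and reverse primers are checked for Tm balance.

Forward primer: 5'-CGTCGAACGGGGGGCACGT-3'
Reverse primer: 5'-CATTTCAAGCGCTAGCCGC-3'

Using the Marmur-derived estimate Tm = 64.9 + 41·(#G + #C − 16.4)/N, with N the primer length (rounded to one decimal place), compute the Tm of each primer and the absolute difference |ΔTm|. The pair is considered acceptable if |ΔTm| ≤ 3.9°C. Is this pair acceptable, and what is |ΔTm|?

Forward: G+C = 14, N = 19 → Tm = 64.9 + 41·(14 − 16.4)/19 = 59.7°C.
Reverse: G+C = 11, N = 19 → Tm = 64.9 + 41·(11 − 16.4)/19 = 53.2°C.
|ΔTm| = |59.7 − 53.2| = 6.5°C, > 3.9°C.

|ΔTm| = 6.5°C; the pair is not acceptable.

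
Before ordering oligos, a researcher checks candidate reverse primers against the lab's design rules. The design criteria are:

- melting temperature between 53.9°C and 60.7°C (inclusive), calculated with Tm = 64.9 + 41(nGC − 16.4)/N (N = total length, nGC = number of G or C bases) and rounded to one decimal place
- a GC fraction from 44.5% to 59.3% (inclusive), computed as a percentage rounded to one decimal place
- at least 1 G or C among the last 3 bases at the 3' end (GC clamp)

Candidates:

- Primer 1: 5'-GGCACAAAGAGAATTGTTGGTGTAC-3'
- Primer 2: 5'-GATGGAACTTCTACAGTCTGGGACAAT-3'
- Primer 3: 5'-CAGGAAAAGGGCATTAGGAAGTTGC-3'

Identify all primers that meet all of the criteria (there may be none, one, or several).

Primer 1 (25 nt, A=8 T=6 G=8 C=3): Tm = 64.9 + 41·(11 − 16.4)/25 = 56.0°C ✓; GC 11/25 = 44.0%, outside 44.5–59.3% ✗; 3' end TAC has 1 G/C ✓ — fails.
Primer 2 (27 nt, A=8 T=7 G=7 C=5): Tm = 64.9 + 41·(12 − 16.4)/27 = 58.2°C ✓; GC 12/27 = 44.4%, outside 44.5–59.3% ✗; 3' end AAT has 0 G/C, need ≥1 ✗ — fails.
Primer 3 (25 nt, A=9 T=4 G=9 C=3): Tm = 64.9 + 41·(12 − 16.4)/25 = 57.7°C ✓; GC 12/25 = 48.0% ✓; 3' end TGC has 2 G/C ✓ — passes.

Primer 3 only.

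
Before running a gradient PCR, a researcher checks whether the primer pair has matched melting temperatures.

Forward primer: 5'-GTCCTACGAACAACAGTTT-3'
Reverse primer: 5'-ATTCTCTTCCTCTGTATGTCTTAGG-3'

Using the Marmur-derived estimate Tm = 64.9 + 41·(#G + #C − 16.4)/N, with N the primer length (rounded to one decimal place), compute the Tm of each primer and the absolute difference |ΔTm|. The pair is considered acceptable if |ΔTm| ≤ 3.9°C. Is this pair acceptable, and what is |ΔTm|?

Forward: G+C = 8, N = 19 → Tm = 64.9 + 41·(8 − 16.4)/19 = 46.8°C.
Reverse: G+C = 10, N = 25 → Tm = 64.9 + 41·(10 − 16.4)/25 = 54.4°C.
|ΔTm| = |46.8 − 54.4| = 7.6°C, > 3.9°C.

|ΔTm| = 7.6°C; the pair is not acceptable.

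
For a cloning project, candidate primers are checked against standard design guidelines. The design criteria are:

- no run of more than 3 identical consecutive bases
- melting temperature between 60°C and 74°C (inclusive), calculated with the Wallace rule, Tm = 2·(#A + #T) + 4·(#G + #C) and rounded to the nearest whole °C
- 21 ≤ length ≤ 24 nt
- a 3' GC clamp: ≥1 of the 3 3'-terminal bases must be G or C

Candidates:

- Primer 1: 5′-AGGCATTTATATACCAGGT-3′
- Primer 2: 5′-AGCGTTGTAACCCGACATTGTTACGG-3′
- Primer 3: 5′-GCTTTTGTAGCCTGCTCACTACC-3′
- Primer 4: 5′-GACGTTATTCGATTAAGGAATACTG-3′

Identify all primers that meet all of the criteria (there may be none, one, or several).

None of the candidates satisfy all criteria.

Primer 1 (19 nt, A=6 T=6 G=4 C=3): longest run = 3 ✓; Tm = 2·12 + 4·7 = 52°C, outside 60–74°C ✗; length 19, outside 21–24 ✗; 3' end GGT has 2 G/C ✓ — fails.
Primer 2 (26 nt, A=6 T=7 G=7 C=6): longest run = 3 ✓; Tm = 2·13 + 4·13 = 78°C, outside 60–74°C ✗; length 26, outside 21–24 ✗; 3' end CGG has 3 G/C ✓ — fails.
Primer 3 (23 nt, A=3 T=8 G=4 C=8): longest run = 4, exceeds 3 ✗; Tm = 2·11 + 4·12 = 70°C ✓; length 23 ✓; 3' end ACC has 2 G/C ✓ — fails.
Primer 4 (25 nt, A=8 T=8 G=6 C=3): longest run = 2 ✓; Tm = 2·16 + 4·9 = 68°C ✓; length 25, outside 21–24 ✗; 3' end CTG has 2 G/C ✓ — fails.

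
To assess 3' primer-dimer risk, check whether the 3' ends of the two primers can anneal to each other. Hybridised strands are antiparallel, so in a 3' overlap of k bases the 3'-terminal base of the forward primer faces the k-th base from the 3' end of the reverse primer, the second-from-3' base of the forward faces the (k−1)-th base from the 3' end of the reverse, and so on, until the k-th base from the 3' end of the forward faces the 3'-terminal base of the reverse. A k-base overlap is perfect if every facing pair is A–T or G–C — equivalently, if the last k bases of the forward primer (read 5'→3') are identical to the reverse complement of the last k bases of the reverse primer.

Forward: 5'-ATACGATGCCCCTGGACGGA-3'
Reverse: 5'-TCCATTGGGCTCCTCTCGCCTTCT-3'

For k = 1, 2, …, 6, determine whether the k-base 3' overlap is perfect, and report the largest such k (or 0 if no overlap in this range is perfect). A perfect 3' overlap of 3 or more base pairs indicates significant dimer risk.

Longest perfect overlap: 1 complementary base pair; below the dimer-risk threshold (threshold 3).

Last 6 bases (5'→3') — forward …GACGGA, reverse …CCTTCT.
Reverse complement of the reverse primer's last 6 bases: AGAAGG; its first k bases are the reverse complement of the reverse primer's last k bases, so a perfect k-base overlap needs the forward primer's last k bases to equal them.
Comparing (forward last k vs required): k=1: A vs A ✓; k=2: GA vs AG ✗; k=3: GGA vs AGA ✗; k=4: CGGA vs AGAA ✗; k=5: ACGGA vs AGAAG ✗; k=6: GACGGA vs AGAAGG ✗.
Only k = 1 is perfect, so the longest perfect 3' overlap is 1.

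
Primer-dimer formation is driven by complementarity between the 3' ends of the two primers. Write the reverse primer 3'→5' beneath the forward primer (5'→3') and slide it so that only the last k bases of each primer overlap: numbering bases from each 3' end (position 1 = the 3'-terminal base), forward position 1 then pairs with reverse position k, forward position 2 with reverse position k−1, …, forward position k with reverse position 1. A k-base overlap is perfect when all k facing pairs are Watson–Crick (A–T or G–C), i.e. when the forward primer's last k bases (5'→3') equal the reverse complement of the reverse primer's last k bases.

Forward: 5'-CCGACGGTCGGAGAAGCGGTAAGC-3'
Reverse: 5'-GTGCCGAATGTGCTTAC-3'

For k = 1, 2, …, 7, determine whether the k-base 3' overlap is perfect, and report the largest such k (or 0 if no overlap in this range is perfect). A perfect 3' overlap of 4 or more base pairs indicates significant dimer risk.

Longest perfect overlap: 6 complementary base pairs; significant dimer risk (threshold 4).

Last 7 bases (5'→3') — forward …GGTAAGC, reverse …TGCTTAC.
Reverse complement of the reverse primer's last 7 bases: GTAAGCA; its first k bases are the reverse complement of the reverse primer's last k bases, so a perfect k-base overlap needs the forward primer's last k bases to equal them.
Comparing (forward last k vs required): k=1: C vs G ✗; k=2: GC vs GT ✗; k=3: AGC vs GTA ✗; k=4: AAGC vs GTAA ✗; k=5: TAAGC vs GTAAG ✗; k=6: GTAAGC vs GTAAGC ✓; k=7: GGTAAGC vs GTAAGCA ✗.
Only k = 6 is perfect, so the longest perfect 3' overlap is 6.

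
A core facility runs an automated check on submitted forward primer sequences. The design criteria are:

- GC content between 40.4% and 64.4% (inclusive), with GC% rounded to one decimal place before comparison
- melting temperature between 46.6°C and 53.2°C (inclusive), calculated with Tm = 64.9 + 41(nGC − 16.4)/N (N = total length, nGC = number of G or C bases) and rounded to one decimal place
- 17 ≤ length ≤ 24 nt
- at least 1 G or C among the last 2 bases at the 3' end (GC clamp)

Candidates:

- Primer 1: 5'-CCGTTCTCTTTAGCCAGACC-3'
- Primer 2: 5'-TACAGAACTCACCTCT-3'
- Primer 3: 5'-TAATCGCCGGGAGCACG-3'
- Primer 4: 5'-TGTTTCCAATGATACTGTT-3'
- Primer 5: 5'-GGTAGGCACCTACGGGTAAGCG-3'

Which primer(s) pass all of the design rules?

None of the candidates satisfy all criteria.

Primer 1 (20 nt, A=3 T=6 G=3 C=8): GC 11/20 = 55.0% ✓; Tm = 64.9 + 41·(11 − 16.4)/20 = 53.8°C, outside 46.6–53.2°C ✗; length 20 ✓; 3' end CC has 2 G/C ✓ — fails.
Primer 2 (16 nt, A=5 T=4 G=1 C=6): GC 7/16 = 43.8% ✓; Tm = 64.9 + 41·(7 − 16.4)/16 = 40.8°C, outside 46.6–53.2°C ✗; length 16, outside 17–24 ✗; 3' end CT has 1 G/C ✓ — fails.
Primer 3 (17 nt, A=4 T=2 G=6 C=5): GC 11/17 = 64.7%, outside 40.4–64.4% ✗; Tm = 64.9 + 41·(11 − 16.4)/17 = 51.9°C ✓; length 17 ✓; 3' end CG has 2 G/C ✓ — fails.
Primer 4 (19 nt, A=4 T=9 G=3 C=3): GC 6/19 = 31.6%, outside 40.4–64.4% ✗; Tm = 64.9 + 41·(6 − 16.4)/19 = 42.5°C, outside 46.6–53.2°C ✗; length 19 ✓; 3' end TT has 0 G/C, need ≥1 ✗ — fails.
Primer 5 (22 nt, A=5 T=3 G=9 C=5): GC 14/22 = 63.6% ✓; Tm = 64.9 + 41·(14 − 16.4)/22 = 60.4°C, outside 46.6–53.2°C ✗; length 22 ✓; 3' end CG has 2 G/C ✓ — fails.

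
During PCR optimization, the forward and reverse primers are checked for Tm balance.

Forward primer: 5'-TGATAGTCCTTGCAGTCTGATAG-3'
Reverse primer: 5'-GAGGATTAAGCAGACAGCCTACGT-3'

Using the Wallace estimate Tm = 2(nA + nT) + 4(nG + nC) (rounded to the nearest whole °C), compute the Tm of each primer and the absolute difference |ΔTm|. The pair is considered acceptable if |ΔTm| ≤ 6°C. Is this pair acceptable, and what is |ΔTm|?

|ΔTm| = 6°C; the pair is acceptable.

Forward: A=5 T=8 G=6 C=4 → Tm = 2·13 + 4·10 = 66°C.
Reverse: A=8 T=4 G=7 C=5 → Tm = 2·12 + 4·12 = 72°C.
|ΔTm| = |66 − 72| = 6°C, ≤ 6°C.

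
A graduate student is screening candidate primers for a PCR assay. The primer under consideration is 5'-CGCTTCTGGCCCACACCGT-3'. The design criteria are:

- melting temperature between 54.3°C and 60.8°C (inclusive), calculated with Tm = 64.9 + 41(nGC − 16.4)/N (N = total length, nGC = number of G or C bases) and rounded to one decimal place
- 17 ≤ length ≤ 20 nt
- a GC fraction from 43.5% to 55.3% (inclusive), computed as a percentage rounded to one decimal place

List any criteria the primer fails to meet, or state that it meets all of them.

Fails: GC content.

Base counts: A=2, T=4, G=4, C=9 (length 19).
Tm: Tm = 64.9 + 41·(13 − 16.4)/19 = 57.6°C ✓
length: length 19 ✓
GC content: GC 13/19 = 68.4%, outside 43.5–55.3% ✗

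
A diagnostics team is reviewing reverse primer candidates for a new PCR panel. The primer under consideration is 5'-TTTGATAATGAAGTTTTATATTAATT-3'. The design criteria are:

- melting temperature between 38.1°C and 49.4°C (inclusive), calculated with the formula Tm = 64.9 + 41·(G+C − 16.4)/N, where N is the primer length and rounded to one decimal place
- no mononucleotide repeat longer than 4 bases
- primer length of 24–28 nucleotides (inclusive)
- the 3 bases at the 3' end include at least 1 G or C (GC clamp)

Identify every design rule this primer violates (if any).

Base counts: A=9, T=14, G=3, C=0 (length 26).
Tm: Tm = 64.9 + 41·(3 − 16.4)/26 = 43.8°C ✓
homopolymer run: longest run = 4 ✓
length: length 26 ✓
GC clamp: 3' end ATT has 0 G/C, need ≥1 ✗

Fails: GC clamp.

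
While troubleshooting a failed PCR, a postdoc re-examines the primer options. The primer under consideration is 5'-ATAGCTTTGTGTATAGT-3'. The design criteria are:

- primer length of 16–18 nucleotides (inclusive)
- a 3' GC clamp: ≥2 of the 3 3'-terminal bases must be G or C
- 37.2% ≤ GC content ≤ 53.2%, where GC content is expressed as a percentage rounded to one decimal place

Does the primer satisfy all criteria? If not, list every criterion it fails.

Base counts: A=4, T=8, G=4, C=1 (length 17).
length: length 17 ✓
GC clamp: 3' end AGT has 1 G/C, need ≥2 ✗
GC content: GC 5/17 = 29.4%, outside 37.2–53.2% ✗

Fails: GC clamp, GC content.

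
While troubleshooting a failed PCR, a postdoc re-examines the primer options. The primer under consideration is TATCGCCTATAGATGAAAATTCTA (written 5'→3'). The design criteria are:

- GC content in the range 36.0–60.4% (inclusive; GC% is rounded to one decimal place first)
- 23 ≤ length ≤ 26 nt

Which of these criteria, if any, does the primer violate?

Fails: GC content.

Base counts: A=9, T=8, G=3, C=4 (length 24).
GC content: GC 7/24 = 29.2%, outside 36.0–60.4% ✗
length: length 24 ✓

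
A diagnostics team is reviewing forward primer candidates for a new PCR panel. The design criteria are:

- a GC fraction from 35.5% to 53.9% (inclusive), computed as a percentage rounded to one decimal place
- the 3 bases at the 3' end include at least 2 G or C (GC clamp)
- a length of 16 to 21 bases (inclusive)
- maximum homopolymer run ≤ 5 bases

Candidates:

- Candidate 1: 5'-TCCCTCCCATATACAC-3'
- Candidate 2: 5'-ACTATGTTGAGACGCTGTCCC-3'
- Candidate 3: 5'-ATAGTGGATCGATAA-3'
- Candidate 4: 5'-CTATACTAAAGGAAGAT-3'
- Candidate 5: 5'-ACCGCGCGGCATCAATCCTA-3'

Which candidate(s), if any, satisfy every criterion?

Candidate 1 and Candidate 2.

Candidate 1 (16 nt, A=4 T=4 G=0 C=8): GC 8/16 = 50.0% ✓; 3' end CAC has 2 G/C ✓; length 16 ✓; longest run = 3 ✓ — passes.
Candidate 2 (21 nt, A=4 T=6 G=5 C=6): GC 11/21 = 52.4% ✓; 3' end CCC has 3 G/C ✓; length 21 ✓; longest run = 3 ✓ — passes.
Candidate 3 (15 nt, A=6 T=4 G=4 C=1): GC 5/15 = 33.3%, outside 35.5–53.9% ✗; 3' end TAA has 0 G/C, need ≥2 ✗; length 15, outside 16–21 ✗; longest run = 2 ✓ — fails.
Candidate 4 (17 nt, A=8 T=4 G=3 C=2): GC 5/17 = 29.4%, outside 35.5–53.9% ✗; 3' end GAT has 1 G/C, need ≥2 ✗; length 17 ✓; longest run = 3 ✓ — fails.
Candidate 5 (20 nt, A=5 T=3 G=4 C=8): GC 12/20 = 60.0%, outside 35.5–53.9% ✗; 3' end CTA has 1 G/C, need ≥2 ✗; length 20 ✓; longest run = 2 ✓ — fails.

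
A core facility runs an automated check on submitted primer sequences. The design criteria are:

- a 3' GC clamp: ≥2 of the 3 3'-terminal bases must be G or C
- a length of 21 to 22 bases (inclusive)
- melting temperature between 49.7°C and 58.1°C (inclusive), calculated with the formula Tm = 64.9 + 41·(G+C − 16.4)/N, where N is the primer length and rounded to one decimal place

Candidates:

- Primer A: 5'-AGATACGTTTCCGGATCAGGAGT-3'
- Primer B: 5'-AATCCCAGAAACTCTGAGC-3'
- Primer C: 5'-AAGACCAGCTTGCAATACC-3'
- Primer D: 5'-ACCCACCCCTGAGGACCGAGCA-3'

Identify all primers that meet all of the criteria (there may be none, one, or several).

None of the candidates satisfy all criteria.

Primer A (23 nt, A=6 T=6 G=7 C=4): 3' end AGT has 1 G/C, need ≥2 ✗; length 23, outside 21–22 ✗; Tm = 64.9 + 41·(11 − 16.4)/23 = 55.3°C ✓ — fails.
Primer B (19 nt, A=7 T=3 G=3 C=6): 3' end AGC has 2 G/C ✓; length 19, outside 21–22 ✗; Tm = 64.9 + 41·(9 − 16.4)/19 = 48.9°C, outside 49.7–58.1°C ✗ — fails.
Primer C (19 nt, A=7 T=3 G=3 C=6): 3' end ACC has 2 G/C ✓; length 19, outside 21–22 ✗; Tm = 64.9 + 41·(9 − 16.4)/19 = 48.9°C, outside 49.7–58.1°C ✗ — fails.
Primer D (22 nt, A=6 T=1 G=5 C=10): 3' end GCA has 2 G/C ✓; length 22 ✓; Tm = 64.9 + 41·(15 − 16.4)/22 = 62.3°C, outside 49.7–58.1°C ✗ — fails.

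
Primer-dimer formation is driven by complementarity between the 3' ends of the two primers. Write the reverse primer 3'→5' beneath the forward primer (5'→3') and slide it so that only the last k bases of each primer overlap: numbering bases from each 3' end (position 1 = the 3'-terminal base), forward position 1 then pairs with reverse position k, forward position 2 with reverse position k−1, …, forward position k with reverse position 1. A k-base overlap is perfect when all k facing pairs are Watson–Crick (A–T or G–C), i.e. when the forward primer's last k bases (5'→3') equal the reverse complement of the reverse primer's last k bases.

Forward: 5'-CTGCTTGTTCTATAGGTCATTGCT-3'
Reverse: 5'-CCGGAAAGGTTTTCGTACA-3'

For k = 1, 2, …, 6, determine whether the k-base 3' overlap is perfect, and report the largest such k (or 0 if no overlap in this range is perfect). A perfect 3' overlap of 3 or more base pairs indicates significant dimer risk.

Last 6 bases (5'→3') — forward …ATTGCT, reverse …CGTACA.
Reverse complement of the reverse primer's last 6 bases: TGTACG; its first k bases are the reverse complement of the reverse primer's last k bases, so a perfect k-base overlap needs the forward primer's last k bases to equal them.
Comparing (forward last k vs required): k=1: T vs T ✓; k=2: CT vs TG ✗; k=3: GCT vs TGT ✗; k=4: TGCT vs TGTA ✗; k=5: TTGCT vs TGTAC ✗; k=6: ATTGCT vs TGTACG ✗.
Only k = 1 is perfect, so the longest perfect 3' overlap is 1.

Longest perfect overlap: 1 complementary base pair; below the dimer-risk threshold (threshold 3).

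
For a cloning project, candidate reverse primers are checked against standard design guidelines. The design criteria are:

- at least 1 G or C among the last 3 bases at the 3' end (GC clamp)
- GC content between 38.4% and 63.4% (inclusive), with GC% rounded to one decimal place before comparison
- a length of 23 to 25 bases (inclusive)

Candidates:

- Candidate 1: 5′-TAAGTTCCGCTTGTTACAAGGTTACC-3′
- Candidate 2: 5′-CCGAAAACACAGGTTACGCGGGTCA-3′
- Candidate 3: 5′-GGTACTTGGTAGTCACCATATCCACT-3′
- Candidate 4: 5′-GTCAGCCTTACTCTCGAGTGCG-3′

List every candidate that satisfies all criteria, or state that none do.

Candidate 2 only.

Candidate 1 (26 nt, A=6 T=9 G=5 C=6): 3' end ACC has 2 G/C ✓; GC 11/26 = 42.3% ✓; length 26, outside 23–25 ✗ — fails.
Candidate 2 (25 nt, A=8 T=3 G=7 C=7): 3' end TCA has 1 G/C ✓; GC 14/25 = 56.0% ✓; length 25 ✓ — passes.
Candidate 3 (26 nt, A=6 T=8 G=5 C=7): 3' end ACT has 1 G/C ✓; GC 12/26 = 46.2% ✓; length 26, outside 23–25 ✗ — fails.
Candidate 4 (22 nt, A=3 T=6 G=6 C=7): 3' end GCG has 3 G/C ✓; GC 13/22 = 59.1% ✓; length 22, outside 23–25 ✗ — fails.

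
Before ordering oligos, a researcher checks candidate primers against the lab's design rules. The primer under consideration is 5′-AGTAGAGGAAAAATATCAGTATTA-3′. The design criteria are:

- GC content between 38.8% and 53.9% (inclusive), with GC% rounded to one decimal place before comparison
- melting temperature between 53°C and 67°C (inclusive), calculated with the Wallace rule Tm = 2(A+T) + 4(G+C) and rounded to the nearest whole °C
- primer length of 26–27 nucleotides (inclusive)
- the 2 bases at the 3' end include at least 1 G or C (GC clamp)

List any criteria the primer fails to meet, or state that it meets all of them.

Base counts: A=12, T=6, G=5, C=1 (length 24).
GC content: GC 6/24 = 25.0%, outside 38.8–53.9% ✗
Tm: Tm = 2·18 + 4·6 = 60°C ✓
length: length 24, outside 26–27 ✗
GC clamp: 3' end TA has 0 G/C, need ≥1 ✗

Fails: GC content, length, GC clamp.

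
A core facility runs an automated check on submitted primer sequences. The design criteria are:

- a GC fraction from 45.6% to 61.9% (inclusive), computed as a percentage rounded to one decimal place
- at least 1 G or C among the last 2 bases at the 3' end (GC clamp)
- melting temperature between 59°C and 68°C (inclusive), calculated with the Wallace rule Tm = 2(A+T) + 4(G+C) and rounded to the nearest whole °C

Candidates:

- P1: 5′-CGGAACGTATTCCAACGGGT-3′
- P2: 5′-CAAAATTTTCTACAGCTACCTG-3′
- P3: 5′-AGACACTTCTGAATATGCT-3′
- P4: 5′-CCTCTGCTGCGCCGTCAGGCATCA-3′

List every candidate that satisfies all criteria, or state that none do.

P1 only.

P1 (20 nt, A=5 T=4 G=6 C=5): GC 11/20 = 55.0% ✓; 3' end GT has 1 G/C ✓; Tm = 2·9 + 4·11 = 62°C ✓ — passes.
P2 (22 nt, A=7 T=7 G=2 C=6): GC 8/22 = 36.4%, outside 45.6–61.9% ✗; 3' end TG has 1 G/C ✓; Tm = 2·14 + 4·8 = 60°C ✓ — fails.
P3 (19 nt, A=6 T=6 G=3 C=4): GC 7/19 = 36.8%, outside 45.6–61.9% ✗; 3' end CT has 1 G/C ✓; Tm = 2·12 + 4·7 = 52°C, outside 59–68°C ✗ — fails.
P4 (24 nt, A=3 T=5 G=6 C=10): GC 16/24 = 66.7%, outside 45.6–61.9% ✗; 3' end CA has 1 G/C ✓; Tm = 2·8 + 4·16 = 80°C, outside 59–68°C ✗ — fails.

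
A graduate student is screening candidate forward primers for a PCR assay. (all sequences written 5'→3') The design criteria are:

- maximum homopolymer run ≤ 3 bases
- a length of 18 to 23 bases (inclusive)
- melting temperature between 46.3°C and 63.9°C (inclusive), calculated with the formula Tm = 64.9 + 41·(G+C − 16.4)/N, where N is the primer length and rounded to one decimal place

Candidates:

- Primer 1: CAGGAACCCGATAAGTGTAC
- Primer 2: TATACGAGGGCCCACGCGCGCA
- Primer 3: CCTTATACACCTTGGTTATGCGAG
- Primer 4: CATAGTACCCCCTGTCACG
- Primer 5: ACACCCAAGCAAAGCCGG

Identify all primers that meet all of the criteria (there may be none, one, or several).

Primer 1, Primer 2 and Primer 5.

Primer 1 (20 nt, A=7 T=3 G=5 C=5): longest run = 3 ✓; length 20 ✓; Tm = 64.9 + 41·(10 − 16.4)/20 = 51.8°C ✓ — passes.
Primer 2 (22 nt, A=5 T=2 G=7 C=8): longest run = 3 ✓; length 22 ✓; Tm = 64.9 + 41·(15 − 16.4)/22 = 62.3°C ✓ — passes.
Primer 3 (24 nt, A=5 T=8 G=5 C=6): longest run = 2 ✓; length 24, outside 18–23 ✗; Tm = 64.9 + 41·(11 − 16.4)/24 = 55.7°C ✓ — fails.
Primer 4 (19 nt, A=4 T=4 G=3 C=8): longest run = 5, exceeds 3 ✗; length 19 ✓; Tm = 64.9 + 41·(11 − 16.4)/19 = 53.2°C ✓ — fails.
Primer 5 (18 nt, A=7 T=0 G=4 C=7): longest run = 3 ✓; length 18 ✓; Tm = 64.9 + 41·(11 − 16.4)/18 = 52.6°C ✓ — passes.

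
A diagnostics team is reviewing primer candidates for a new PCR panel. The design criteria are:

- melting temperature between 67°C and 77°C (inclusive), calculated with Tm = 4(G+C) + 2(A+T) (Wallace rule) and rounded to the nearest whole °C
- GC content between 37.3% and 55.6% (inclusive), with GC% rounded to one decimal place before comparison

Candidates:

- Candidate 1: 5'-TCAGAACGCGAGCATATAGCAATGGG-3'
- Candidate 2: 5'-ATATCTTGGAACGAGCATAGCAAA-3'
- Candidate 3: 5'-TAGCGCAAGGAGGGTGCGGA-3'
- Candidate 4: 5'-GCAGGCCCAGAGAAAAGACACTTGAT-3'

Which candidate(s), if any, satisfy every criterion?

Candidate 1 (26 nt, A=9 T=4 G=8 C=5): Tm = 2·13 + 4·13 = 78°C, outside 67–77°C ✗; GC 13/26 = 50.0% ✓ — fails.
Candidate 2 (24 nt, A=10 T=5 G=5 C=4): Tm = 2·15 + 4·9 = 66°C, outside 67–77°C ✗; GC 9/24 = 37.5% ✓ — fails.
Candidate 3 (20 nt, A=5 T=2 G=10 C=3): Tm = 2·7 + 4·13 = 66°C, outside 67–77°C ✗; GC 13/20 = 65.0%, outside 37.3–55.6% ✗ — fails.
Candidate 4 (26 nt, A=10 T=3 G=7 C=6): Tm = 2·13 + 4·13 = 78°C, outside 67–77°C ✗; GC 13/26 = 50.0% ✓ — fails.

None of the candidates satisfy all criteria.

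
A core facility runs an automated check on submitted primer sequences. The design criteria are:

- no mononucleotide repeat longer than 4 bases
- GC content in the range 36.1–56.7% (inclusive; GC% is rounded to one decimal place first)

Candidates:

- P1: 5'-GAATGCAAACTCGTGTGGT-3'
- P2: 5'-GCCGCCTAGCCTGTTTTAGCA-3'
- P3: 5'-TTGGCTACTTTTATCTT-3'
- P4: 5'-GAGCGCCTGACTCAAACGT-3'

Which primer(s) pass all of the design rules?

P1 only.

P1 (19 nt, A=5 T=5 G=6 C=3): longest run = 3 ✓; GC 9/19 = 47.4% ✓ — passes.
P2 (21 nt, A=3 T=6 G=5 C=7): longest run = 4 ✓; GC 12/21 = 57.1%, outside 36.1–56.7% ✗ — fails.
P3 (17 nt, A=2 T=10 G=2 C=3): longest run = 4 ✓; GC 5/17 = 29.4%, outside 36.1–56.7% ✗ — fails.
P4 (19 nt, A=5 T=3 G=5 C=6): longest run = 3 ✓; GC 11/19 = 57.9%, outside 36.1–56.7% ✗ — fails.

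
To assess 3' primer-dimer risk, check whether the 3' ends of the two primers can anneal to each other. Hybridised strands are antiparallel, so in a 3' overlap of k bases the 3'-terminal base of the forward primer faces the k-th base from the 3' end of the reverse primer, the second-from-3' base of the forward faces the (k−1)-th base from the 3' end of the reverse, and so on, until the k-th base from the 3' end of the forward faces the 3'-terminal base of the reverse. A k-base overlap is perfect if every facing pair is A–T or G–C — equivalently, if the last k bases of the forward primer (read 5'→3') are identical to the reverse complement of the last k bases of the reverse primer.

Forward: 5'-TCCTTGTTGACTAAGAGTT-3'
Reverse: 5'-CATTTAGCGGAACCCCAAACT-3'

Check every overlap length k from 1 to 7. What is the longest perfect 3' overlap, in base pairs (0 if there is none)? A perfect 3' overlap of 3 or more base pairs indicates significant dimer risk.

Longest perfect overlap: 4 complementary base pairs; significant dimer risk (threshold 3).

Last 7 bases (5'→3') — forward …AAGAGTT, reverse …CCAAACT.
Reverse complement of the reverse primer's last 7 bases: AGTTTGG; its first k bases are the reverse complement of the reverse primer's last k bases, so a perfect k-base overlap needs the forward primer's last k bases to equal them.
Comparing (forward last k vs required): k=1: T vs A ✗; k=2: TT vs AG ✗; k=3: GTT vs AGT ✗; k=4: AGTT vs AGTT ✓; k=5: GAGTT vs AGTTT ✗; k=6: AGAGTT vs AGTTTG ✗; k=7: AAGAGTT vs AGTTTGG ✗.
Only k = 4 is perfect, so the longest perfect 3' overlap is 4.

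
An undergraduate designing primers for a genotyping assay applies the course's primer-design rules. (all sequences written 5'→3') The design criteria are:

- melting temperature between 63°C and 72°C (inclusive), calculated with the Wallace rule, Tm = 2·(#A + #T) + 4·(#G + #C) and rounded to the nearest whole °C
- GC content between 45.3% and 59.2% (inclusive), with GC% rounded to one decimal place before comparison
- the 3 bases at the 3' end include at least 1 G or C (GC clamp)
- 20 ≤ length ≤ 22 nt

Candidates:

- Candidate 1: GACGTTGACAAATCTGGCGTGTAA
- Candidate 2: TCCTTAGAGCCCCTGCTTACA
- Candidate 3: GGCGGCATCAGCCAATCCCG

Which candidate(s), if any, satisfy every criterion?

Candidate 2 only.

Candidate 1 (24 nt, A=7 T=6 G=7 C=4): Tm = 2·13 + 4·11 = 70°C ✓; GC 11/24 = 45.8% ✓; 3' end TAA has 0 G/C, need ≥1 ✗; length 24, outside 20–22 ✗ — fails.
Candidate 2 (21 nt, A=4 T=6 G=3 C=8): Tm = 2·10 + 4·11 = 64°C ✓; GC 11/21 = 52.4% ✓; 3' end ACA has 1 G/C ✓; length 21 ✓ — passes.
Candidate 3 (20 nt, A=4 T=2 G=6 C=8): Tm = 2·6 + 4·14 = 68°C ✓; GC 14/20 = 70.0%, outside 45.3–59.2% ✗; 3' end CCG has 3 G/C ✓; length 20 ✓ — fails.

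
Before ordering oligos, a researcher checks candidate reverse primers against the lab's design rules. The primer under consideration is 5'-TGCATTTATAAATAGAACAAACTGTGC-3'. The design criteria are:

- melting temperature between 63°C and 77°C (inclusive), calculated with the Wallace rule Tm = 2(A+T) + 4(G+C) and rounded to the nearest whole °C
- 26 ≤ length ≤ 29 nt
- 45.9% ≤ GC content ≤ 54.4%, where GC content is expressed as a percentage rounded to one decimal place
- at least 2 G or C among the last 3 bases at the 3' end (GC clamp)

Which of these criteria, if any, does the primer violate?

Fails: GC content.

Base counts: A=11, T=8, G=4, C=4 (length 27).
Tm: Tm = 2·19 + 4·8 = 70°C ✓
length: length 27 ✓
GC content: GC 8/27 = 29.6%, outside 45.9–54.4% ✗
GC clamp: 3' end TGC has 2 G/C ✓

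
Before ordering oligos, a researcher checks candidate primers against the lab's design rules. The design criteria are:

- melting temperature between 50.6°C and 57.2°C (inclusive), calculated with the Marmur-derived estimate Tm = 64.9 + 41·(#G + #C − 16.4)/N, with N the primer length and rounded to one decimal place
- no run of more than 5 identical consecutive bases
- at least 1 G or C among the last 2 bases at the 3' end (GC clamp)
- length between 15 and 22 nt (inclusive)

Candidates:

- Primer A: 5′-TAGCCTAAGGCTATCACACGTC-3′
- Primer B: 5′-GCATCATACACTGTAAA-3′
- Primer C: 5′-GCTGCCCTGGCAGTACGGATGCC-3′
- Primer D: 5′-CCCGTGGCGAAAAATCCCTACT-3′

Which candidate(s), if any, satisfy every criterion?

Primer A (22 nt, A=6 T=5 G=4 C=7): Tm = 64.9 + 41·(11 − 16.4)/22 = 54.8°C ✓; longest run = 2 ✓; 3' end TC has 1 G/C ✓; length 22 ✓ — passes.
Primer B (17 nt, A=7 T=4 G=2 C=4): Tm = 64.9 + 41·(6 − 16.4)/17 = 39.8°C, outside 50.6–57.2°C ✗; longest run = 3 ✓; 3' end AA has 0 G/C, need ≥1 ✗; length 17 ✓ — fails.
Primer C (23 nt, A=3 T=4 G=8 C=8): Tm = 64.9 + 41·(16 − 16.4)/23 = 64.2°C, outside 50.6–57.2°C ✗; longest run = 3 ✓; 3' end CC has 2 G/C ✓; length 23, outside 15–22 ✗ — fails.
Primer D (22 nt, A=6 T=4 G=4 C=8): Tm = 64.9 + 41·(12 − 16.4)/22 = 56.7°C ✓; longest run = 5 ✓; 3' end CT has 1 G/C ✓; length 22 ✓ — passes.

Primer A and Primer D.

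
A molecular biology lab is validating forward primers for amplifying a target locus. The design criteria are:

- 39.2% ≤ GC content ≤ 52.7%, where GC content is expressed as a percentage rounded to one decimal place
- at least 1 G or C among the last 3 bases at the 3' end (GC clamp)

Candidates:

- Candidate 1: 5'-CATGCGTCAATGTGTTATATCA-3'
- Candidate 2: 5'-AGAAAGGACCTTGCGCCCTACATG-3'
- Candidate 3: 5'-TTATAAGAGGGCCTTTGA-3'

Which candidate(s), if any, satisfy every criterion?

Candidate 1 (22 nt, A=6 T=8 G=4 C=4): GC 8/22 = 36.4%, outside 39.2–52.7% ✗; 3' end TCA has 1 G/C ✓ — fails.
Candidate 2 (24 nt, A=7 T=4 G=6 C=7): GC 13/24 = 54.2%, outside 39.2–52.7% ✗; 3' end ATG has 1 G/C ✓ — fails.
Candidate 3 (18 nt, A=5 T=6 G=5 C=2): GC 7/18 = 38.9%, outside 39.2–52.7% ✗; 3' end TGA has 1 G/C ✓ — fails.

None of the candidates satisfy all criteria.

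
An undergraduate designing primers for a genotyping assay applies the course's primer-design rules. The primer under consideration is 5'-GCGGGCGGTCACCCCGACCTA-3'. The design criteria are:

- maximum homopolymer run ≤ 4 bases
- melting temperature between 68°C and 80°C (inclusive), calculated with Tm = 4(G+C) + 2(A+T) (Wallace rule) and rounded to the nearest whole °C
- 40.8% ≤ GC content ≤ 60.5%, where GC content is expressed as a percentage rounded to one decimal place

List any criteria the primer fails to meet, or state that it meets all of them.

Fails: GC content.

Base counts: A=3, T=2, G=7, C=9 (length 21).
homopolymer run: longest run = 4 ✓
Tm: Tm = 2·5 + 4·16 = 74°C ✓
GC content: GC 16/21 = 76.2%, outside 40.8–60.5% ✗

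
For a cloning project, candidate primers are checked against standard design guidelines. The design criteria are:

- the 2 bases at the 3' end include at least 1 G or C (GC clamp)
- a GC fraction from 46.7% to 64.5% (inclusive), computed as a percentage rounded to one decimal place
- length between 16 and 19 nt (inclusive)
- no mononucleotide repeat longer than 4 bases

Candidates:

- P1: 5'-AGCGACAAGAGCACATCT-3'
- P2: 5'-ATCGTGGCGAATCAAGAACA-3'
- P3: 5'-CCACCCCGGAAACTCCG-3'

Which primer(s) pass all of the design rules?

P1 (18 nt, A=7 T=2 G=4 C=5): 3' end CT has 1 G/C ✓; GC 9/18 = 50.0% ✓; length 18 ✓; longest run = 2 ✓ — passes.
P2 (20 nt, A=8 T=3 G=5 C=4): 3' end CA has 1 G/C ✓; GC 9/20 = 45.0%, outside 46.7–64.5% ✗; length 20, outside 16–19 ✗; longest run = 2 ✓ — fails.
P3 (17 nt, A=4 T=1 G=3 C=9): 3' end CG has 2 G/C ✓; GC 12/17 = 70.6%, outside 46.7–64.5% ✗; length 17 ✓; longest run = 4 ✓ — fails.

P1 only.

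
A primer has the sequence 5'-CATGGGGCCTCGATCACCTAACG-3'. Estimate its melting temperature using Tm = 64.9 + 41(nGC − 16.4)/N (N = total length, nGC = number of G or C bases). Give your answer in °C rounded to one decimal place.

60.6°C

Base counts: A=5, T=4, G=6, C=8; G+C = 14, N = 23.
Tm = 64.9 + 41·(14 − 16.4)/23 = 64.9 + -98.40/23 = 60.6°C.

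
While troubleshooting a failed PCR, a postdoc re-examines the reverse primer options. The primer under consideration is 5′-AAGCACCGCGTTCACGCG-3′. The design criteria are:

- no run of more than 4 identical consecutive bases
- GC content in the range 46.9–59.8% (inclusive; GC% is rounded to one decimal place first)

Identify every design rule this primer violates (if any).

Base counts: A=4, T=2, G=5, C=7 (length 18).
homopolymer run: longest run = 2 ✓
GC content: GC 12/18 = 66.7%, outside 46.9–59.8% ✗

Fails: GC content.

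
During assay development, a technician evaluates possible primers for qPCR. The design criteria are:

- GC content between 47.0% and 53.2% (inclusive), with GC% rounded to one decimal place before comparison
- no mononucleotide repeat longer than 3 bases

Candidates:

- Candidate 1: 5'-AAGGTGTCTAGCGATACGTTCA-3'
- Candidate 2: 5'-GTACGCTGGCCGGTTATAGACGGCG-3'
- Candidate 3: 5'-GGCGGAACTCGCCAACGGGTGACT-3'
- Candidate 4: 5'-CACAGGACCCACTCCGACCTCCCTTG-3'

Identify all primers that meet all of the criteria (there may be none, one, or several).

None of the candidates satisfy all criteria.

Candidate 1 (22 nt, A=6 T=6 G=6 C=4): GC 10/22 = 45.5%, outside 47.0–53.2% ✗; longest run = 2 ✓ — fails.
Candidate 2 (25 nt, A=4 T=5 G=10 C=6): GC 16/25 = 64.0%, outside 47.0–53.2% ✗; longest run = 2 ✓ — fails.
Candidate 3 (24 nt, A=5 T=3 G=9 C=7): GC 16/24 = 66.7%, outside 47.0–53.2% ✗; longest run = 3 ✓ — fails.
Candidate 4 (26 nt, A=5 T=4 G=4 C=13): GC 17/26 = 65.4%, outside 47.0–53.2% ✗; longest run = 3 ✓ — fails.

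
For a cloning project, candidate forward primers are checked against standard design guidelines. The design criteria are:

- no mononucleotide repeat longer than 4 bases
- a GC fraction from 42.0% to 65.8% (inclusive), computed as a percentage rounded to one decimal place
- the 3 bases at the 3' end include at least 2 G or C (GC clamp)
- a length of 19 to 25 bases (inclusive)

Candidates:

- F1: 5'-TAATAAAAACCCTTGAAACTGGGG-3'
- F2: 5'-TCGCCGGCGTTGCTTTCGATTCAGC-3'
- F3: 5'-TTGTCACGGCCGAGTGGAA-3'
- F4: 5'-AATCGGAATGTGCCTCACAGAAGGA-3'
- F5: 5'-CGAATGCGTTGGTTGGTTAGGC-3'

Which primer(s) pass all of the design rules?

F2, F4 and F5.

F1 (24 nt, A=10 T=5 G=5 C=4): longest run = 5, exceeds 4 ✗; GC 9/24 = 37.5%, outside 42.0–65.8% ✗; 3' end GGG has 3 G/C ✓; length 24 ✓ — fails.
F2 (25 nt, A=2 T=8 G=7 C=8): longest run = 3 ✓; GC 15/25 = 60.0% ✓; 3' end AGC has 2 G/C ✓; length 25 ✓ — passes.
F3 (19 nt, A=4 T=4 G=7 C=4): longest run = 2 ✓; GC 11/19 = 57.9% ✓; 3' end GAA has 1 G/C, need ≥2 ✗; length 19 ✓ — fails.
F4 (25 nt, A=9 T=4 G=7 C=5): longest run = 2 ✓; GC 12/25 = 48.0% ✓; 3' end GGA has 2 G/C ✓; length 25 ✓ — passes.
F5 (22 nt, A=3 T=7 G=9 C=3): longest run = 2 ✓; GC 12/22 = 54.5% ✓; 3' end GGC has 3 G/C ✓; length 22 ✓ — passes.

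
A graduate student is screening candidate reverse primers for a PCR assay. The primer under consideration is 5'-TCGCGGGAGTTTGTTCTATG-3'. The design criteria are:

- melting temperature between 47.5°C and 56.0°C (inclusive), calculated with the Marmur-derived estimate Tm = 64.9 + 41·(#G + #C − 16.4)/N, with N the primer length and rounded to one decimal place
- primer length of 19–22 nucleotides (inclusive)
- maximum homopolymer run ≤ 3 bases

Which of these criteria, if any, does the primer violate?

Base counts: A=2, T=8, G=7, C=3 (length 20).
Tm: Tm = 64.9 + 41·(10 − 16.4)/20 = 51.8°C ✓
length: length 20 ✓
homopolymer run: longest run = 3 ✓

Meets all criteria.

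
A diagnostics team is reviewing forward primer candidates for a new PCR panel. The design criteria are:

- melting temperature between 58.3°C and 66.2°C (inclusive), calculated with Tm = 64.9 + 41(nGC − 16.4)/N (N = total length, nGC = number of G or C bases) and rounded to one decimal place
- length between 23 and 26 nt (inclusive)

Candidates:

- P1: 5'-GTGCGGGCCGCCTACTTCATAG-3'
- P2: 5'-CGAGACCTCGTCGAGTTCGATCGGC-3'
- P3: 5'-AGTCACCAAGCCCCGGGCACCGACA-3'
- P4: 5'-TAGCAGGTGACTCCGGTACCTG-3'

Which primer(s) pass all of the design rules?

P1 (22 nt, A=3 T=5 G=7 C=7): Tm = 64.9 + 41·(14 − 16.4)/22 = 60.4°C ✓; length 22, outside 23–26 ✗ — fails.
P2 (25 nt, A=4 T=5 G=8 C=8): Tm = 64.9 + 41·(16 − 16.4)/25 = 64.2°C ✓; length 25 ✓ — passes.
P3 (25 nt, A=7 T=1 G=6 C=11): Tm = 64.9 + 41·(17 − 16.4)/25 = 65.9°C ✓; length 25 ✓ — passes.
P4 (22 nt, A=4 T=5 G=7 C=6): Tm = 64.9 + 41·(13 − 16.4)/22 = 58.6°C ✓; length 22, outside 23–26 ✗ — fails.

P2 and P3.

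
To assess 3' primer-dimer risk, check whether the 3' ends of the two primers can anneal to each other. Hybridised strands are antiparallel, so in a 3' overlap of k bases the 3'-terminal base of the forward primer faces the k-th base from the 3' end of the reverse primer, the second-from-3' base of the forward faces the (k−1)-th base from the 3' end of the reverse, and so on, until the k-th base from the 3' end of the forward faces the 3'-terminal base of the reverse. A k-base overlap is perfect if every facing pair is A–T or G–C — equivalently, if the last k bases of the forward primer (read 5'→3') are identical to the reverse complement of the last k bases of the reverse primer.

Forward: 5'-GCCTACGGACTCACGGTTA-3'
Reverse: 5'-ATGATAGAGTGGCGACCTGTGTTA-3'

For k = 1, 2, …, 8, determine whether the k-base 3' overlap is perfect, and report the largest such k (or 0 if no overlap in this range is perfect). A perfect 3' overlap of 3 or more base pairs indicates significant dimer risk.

Longest perfect overlap: 2 complementary base pairs; below the dimer-risk threshold (threshold 3).

Last 8 bases (5'→3') — forward …CACGGTTA, reverse …CTGTGTTA.
Reverse complement of the reverse primer's last 8 bases: TAACACAG; its first k bases are the reverse complement of the reverse primer's last k bases, so a perfect k-base overlap needs the forward primer's last k bases to equal them.
Comparing (forward last k vs required): k=1: A vs T ✗; k=2: TA vs TA ✓; k=3: TTA vs TAA ✗; k=4: GTTA vs TAAC ✗; k=5: GGTTA vs TAACA ✗; k=6: CGGTTA vs TAACAC ✗; k=7: ACGGTTA vs TAACACA ✗; k=8: CACGGTTA vs TAACACAG ✗.
Only k = 2 is perfect, so the longest perfect 3' overlap is 2.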